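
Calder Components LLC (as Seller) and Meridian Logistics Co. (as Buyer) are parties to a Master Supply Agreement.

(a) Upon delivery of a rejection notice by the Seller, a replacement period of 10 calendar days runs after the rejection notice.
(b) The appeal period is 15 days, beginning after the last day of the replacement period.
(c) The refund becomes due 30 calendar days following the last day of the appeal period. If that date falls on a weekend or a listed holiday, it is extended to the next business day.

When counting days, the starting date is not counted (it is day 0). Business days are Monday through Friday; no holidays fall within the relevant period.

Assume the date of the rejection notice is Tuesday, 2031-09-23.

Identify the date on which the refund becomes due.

2031-11-17

The last day of the replacement period: 10 calendar days after 2031-09-23 is 2031-10-03.
Adding 15 calendar days to 2031-10-03 gives 2031-10-18, which is the last day of the appeal period.
The date on which the refund becomes due: 30 calendar days after 2031-10-18 is 2031-11-17. 2031-11-17 is a Monday, so no roll-forward applies.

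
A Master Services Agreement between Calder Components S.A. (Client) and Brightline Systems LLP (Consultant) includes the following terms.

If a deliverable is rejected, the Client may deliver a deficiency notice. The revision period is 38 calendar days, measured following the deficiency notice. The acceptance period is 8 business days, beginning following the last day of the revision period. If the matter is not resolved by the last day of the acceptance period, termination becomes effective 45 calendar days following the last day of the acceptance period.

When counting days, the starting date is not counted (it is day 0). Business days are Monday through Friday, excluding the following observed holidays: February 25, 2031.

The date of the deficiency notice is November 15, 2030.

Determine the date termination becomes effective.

Adding 38 calendar days to November 15, 2030 gives December 23, 2030, which is the last day of the revision period.
The last day of the acceptance period: 8 business days after Monday, December 23, 2030, skipping weekends — Dec 24, Dec 25, Dec 26, Dec 27, Dec 30, Dec 31, Jan 1, Jan 2 — lands on Thursday, January 2, 2031.
Adding 45 calendar days to January 2, 2031 gives February 16, 2031, which is the date termination becomes effective.

February 16, 2031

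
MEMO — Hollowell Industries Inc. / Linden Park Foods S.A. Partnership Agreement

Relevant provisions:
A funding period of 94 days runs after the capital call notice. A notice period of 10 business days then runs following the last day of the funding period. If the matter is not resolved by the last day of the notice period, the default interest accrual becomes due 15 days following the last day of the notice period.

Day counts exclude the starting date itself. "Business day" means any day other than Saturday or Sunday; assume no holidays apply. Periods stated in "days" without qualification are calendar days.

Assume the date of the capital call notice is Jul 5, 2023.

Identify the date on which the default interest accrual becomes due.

Nov 4, 2023

The last day of the funding period: 94 calendar days after Jul 5, 2023 is Oct 7, 2023.
The last day of the notice period: 10 business days after Saturday, Oct 7, 2023, skipping weekends — Oct 9, Oct 10, Oct 11, Oct 12, Oct 13, Oct 16, Oct 17, Oct 18, Oct 19, Oct 20 — lands on Friday, Oct 20, 2023.
The date on which the default interest accrual becomes due: Oct 20, 2023 + 15 days = Nov 4, 2023.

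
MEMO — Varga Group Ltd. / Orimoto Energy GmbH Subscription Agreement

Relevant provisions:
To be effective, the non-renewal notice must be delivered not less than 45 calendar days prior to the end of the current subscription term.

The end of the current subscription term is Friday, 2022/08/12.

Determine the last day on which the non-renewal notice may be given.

2022/06/28

2022/08/12 minus 45 days is 2022/06/28.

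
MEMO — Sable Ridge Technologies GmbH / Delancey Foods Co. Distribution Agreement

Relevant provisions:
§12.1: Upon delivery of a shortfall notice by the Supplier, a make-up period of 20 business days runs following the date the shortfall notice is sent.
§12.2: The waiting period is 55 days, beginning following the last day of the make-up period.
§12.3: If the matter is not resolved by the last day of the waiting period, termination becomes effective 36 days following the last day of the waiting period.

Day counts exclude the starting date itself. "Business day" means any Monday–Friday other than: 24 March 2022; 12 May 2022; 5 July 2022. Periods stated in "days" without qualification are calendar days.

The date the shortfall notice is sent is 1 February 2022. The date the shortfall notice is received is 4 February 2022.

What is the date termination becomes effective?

31 May 2022

From Tuesday, 1 February 2022, 20 business days (Feb 2, Feb 3, Feb 4, Feb 7, …, Feb 25, Feb 28, Mar 1, skipping weekends) brings us to Tuesday, 1 March 2022, which is the last day of the make-up period.
Adding 55 calendar days to 1 March 2022 gives 25 April 2022, which is the last day of the waiting period.
Adding 36 calendar days to 25 April 2022 gives 31 May 2022, which is the date termination becomes effective.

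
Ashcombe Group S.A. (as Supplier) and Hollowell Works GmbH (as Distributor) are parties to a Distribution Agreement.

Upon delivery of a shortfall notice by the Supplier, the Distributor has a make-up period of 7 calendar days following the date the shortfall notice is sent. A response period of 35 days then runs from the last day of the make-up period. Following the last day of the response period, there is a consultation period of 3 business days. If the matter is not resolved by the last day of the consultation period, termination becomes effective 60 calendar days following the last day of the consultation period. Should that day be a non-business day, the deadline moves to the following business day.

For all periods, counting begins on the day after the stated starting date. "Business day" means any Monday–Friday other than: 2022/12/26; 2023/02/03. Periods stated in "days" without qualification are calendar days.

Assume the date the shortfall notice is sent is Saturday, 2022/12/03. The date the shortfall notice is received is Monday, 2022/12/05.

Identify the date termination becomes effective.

2023/03/20

Adding 7 calendar days to 2022/12/03 gives 2022/12/10, which is the last day of the make-up period.
The last day of the response period: 35 calendar days after 2022/12/10 is 2023/01/14.
From Saturday, 2023/01/14, 3 business days (Jan 16, Jan 17, Jan 18, skipping weekends) brings us to Wednesday, 2023/01/18, which is the last day of the consultation period.
The date termination becomes effective: 2023/01/18 + 60 days = 2023/03/19. That falls on a Sunday, so it rolls to the next business day, Monday, 2023/03/20.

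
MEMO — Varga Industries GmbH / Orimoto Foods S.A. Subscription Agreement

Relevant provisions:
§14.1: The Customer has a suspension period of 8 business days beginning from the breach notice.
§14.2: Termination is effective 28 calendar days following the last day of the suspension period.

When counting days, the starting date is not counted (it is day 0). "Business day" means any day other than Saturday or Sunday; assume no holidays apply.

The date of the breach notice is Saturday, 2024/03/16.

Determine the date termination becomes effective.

From Saturday, 2024/03/16, 8 business days (Mar 18, Mar 19, Mar 20, Mar 21, Mar 22, Mar 25, Mar 26, Mar 27, skipping weekends) brings us to Wednesday, 2024/03/27, which is the last day of the suspension period.
The date termination becomes effective: 28 calendar days after 2024/03/27 is 2024/04/24.

2024/04/24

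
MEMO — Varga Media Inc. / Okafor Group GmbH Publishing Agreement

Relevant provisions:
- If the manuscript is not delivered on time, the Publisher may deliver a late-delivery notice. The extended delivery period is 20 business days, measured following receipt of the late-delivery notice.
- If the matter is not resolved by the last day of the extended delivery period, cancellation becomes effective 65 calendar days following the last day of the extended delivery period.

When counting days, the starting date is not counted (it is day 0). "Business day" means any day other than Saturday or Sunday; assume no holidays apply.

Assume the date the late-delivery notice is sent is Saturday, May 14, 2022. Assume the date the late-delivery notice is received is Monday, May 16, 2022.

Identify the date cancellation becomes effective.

From Monday, May 16, 2022, 20 business days (May 17, May 18, May 19, May 20, …, Jun 9, Jun 10, Jun 13, skipping weekends) brings us to Monday, June 13, 2022, which is the last day of the extended delivery period.
The date cancellation becomes effective: 65 calendar days after June 13, 2022 is August 17, 2022.

August 17, 2022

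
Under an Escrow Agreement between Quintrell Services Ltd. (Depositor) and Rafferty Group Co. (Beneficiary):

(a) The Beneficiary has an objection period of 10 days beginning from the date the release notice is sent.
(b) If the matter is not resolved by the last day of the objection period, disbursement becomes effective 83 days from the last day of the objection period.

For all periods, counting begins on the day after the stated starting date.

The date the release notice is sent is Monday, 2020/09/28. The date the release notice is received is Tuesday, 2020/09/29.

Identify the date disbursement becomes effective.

2020/12/30

Adding 10 calendar days to 2020/09/28 gives 2020/10/08, which is the last day of the objection period.
The date disbursement becomes effective: 83 calendar days after 2020/10/08 is 2020/12/30.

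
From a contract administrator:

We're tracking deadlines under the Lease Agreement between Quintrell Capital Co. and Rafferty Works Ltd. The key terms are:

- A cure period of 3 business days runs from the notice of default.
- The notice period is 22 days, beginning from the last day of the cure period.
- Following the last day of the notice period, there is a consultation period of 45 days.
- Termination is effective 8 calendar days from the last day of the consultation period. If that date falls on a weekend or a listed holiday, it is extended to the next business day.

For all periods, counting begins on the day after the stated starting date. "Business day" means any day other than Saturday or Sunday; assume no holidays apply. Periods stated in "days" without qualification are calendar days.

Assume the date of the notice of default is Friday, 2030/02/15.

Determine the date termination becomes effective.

2030/05/06

The last day of the cure period: counting 3 business days from Friday, 2030/02/15 (Feb 18, Feb 19, Feb 20, skipping weekends) reaches Wednesday, 2030/02/20.
The last day of the notice period: 22 calendar days after 2030/02/20 is 2030/03/14.
The last day of the consultation period: 45 calendar days after 2030/03/14 is 2030/04/28.
Adding 8 calendar days to 2030/04/28 gives 2030/05/06, which is the date termination becomes effective. 2030/05/06 is a Monday, so no roll-forward applies.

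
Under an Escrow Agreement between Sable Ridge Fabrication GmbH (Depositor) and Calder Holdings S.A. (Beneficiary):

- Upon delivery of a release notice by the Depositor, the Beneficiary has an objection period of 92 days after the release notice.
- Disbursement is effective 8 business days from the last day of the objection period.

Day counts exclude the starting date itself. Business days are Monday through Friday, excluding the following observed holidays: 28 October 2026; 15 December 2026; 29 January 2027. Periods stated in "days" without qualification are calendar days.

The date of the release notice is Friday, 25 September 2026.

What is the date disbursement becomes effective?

The last day of the objection period: 25 September 2026 + 92 days = 26 December 2026.
The date disbursement becomes effective: counting 8 business days from Saturday, 26 December 2026 (Dec 28, Dec 29, Dec 30, Dec 31, Jan 1, Jan 4, Jan 5, Jan 6, skipping weekends) reaches Wednesday, 6 January 2027.

6 January 2027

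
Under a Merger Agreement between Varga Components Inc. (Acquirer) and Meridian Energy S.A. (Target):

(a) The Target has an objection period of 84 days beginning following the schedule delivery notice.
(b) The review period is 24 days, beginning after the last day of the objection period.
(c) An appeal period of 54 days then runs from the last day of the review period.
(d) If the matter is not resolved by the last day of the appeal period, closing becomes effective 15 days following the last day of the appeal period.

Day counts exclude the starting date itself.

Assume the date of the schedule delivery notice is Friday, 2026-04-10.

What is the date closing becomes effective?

2026-10-04

Adding 84 calendar days to 2026-04-10 gives 2026-07-03, which is the last day of the objection period.
The last day of the review period: 24 calendar days after 2026-07-03 is 2026-07-27.
The last day of the appeal period: 2026-07-27 + 54 days = 2026-09-19.
The date closing becomes effective: 15 calendar days after 2026-09-19 is 2026-10-04.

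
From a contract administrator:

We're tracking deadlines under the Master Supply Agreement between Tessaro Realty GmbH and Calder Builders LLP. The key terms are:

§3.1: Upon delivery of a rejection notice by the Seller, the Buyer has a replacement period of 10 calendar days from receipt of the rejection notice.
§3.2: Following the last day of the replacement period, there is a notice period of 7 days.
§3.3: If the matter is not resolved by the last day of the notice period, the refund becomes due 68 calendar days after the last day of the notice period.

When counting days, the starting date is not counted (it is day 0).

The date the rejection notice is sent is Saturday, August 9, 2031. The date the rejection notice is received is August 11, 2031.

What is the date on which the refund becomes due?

The last day of the replacement period: 10 calendar days after August 11, 2031 is August 21, 2031.
The last day of the notice period: 7 calendar days after August 21, 2031 is August 28, 2031.
The date on which the refund becomes due: August 28, 2031 + 68 days = November 4, 2031.

November 4, 2031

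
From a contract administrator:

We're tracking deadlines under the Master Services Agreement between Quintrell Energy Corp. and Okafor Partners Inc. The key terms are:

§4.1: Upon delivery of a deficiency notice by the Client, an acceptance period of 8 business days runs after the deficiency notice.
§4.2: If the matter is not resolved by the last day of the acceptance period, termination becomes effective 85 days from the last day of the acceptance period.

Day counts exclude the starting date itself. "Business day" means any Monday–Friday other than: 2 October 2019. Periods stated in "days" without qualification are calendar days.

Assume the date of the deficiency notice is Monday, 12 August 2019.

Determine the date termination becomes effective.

The last day of the acceptance period: 8 business days after Monday, 12 August 2019, skipping weekends — Aug 13, Aug 14, Aug 15, Aug 16, Aug 19, Aug 20, Aug 21, Aug 22 — lands on Thursday, 22 August 2019.
The date termination becomes effective: 85 calendar days after 22 August 2019 is 15 November 2019.

15 November 2019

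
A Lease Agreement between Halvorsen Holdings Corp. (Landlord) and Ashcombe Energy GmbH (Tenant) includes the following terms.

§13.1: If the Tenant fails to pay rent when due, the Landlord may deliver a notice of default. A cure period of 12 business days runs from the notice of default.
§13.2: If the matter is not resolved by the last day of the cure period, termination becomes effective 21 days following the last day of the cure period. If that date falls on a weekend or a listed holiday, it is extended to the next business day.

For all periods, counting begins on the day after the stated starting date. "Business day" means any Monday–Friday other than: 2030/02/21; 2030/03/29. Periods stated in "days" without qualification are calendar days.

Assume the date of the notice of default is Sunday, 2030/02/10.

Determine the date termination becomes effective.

2030/03/20

The last day of the cure period: counting 12 business days from Sunday, 2030/02/10 (Feb 11, Feb 12, Feb 13, Feb 14, …, Feb 25, Feb 26, Feb 27, skipping weekends and the listed holiday on Feb 21) reaches Wednesday, 2030/02/27.
The date termination becomes effective: 21 calendar days after 2030/02/27 is 2030/03/20. 2030/03/20 is a Wednesday and is not a listed holiday, so no roll-forward applies.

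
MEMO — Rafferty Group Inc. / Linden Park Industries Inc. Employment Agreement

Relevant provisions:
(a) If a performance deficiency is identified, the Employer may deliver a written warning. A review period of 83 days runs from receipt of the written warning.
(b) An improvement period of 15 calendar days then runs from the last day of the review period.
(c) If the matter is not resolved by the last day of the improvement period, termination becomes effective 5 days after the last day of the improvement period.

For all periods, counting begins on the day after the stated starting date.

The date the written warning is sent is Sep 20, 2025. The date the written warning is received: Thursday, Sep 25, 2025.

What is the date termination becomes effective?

Jan 6, 2026

Adding 83 calendar days to Sep 25, 2025 gives Dec 17, 2025, which is the last day of the review period.
The last day of the improvement period: Dec 17, 2025 + 15 days = Jan 1, 2026.
Adding 5 calendar days to Jan 1, 2026 gives Jan 6, 2026, which is the date termination becomes effective.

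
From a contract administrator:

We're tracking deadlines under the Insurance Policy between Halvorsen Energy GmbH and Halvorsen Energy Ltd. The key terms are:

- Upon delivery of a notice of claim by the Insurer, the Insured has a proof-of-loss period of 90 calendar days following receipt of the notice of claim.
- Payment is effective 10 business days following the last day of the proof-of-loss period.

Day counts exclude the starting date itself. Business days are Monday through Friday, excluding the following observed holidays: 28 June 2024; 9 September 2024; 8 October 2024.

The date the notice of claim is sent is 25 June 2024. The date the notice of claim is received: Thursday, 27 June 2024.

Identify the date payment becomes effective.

10 October 2024

The last day of the proof-of-loss period: 27 June 2024 + 90 days = 25 September 2024.
From Wednesday, 25 September 2024, 10 business days (Sep 26, Sep 27, Sep 30, Oct 1, Oct 2, Oct 3, Oct 4, Oct 7, Oct 9, Oct 10, skipping weekends and the listed holiday on Oct 8) brings us to Thursday, 10 October 2024, which is the date payment becomes effective.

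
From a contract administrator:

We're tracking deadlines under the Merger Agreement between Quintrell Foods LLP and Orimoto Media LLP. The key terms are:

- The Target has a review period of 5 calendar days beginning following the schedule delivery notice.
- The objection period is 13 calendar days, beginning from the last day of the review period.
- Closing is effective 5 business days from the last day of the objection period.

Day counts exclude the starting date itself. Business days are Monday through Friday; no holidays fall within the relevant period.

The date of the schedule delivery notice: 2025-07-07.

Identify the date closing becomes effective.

2025-08-01

The last day of the review period: 5 calendar days after 2025-07-07 is 2025-07-12.
The last day of the objection period: 13 calendar days after 2025-07-12 is 2025-07-25.
From Friday, 2025-07-25, 5 business days (Jul 28, Jul 29, Jul 30, Jul 31, Aug 1, skipping weekends) brings us to Friday, 2025-08-01, which is the date closing becomes effective.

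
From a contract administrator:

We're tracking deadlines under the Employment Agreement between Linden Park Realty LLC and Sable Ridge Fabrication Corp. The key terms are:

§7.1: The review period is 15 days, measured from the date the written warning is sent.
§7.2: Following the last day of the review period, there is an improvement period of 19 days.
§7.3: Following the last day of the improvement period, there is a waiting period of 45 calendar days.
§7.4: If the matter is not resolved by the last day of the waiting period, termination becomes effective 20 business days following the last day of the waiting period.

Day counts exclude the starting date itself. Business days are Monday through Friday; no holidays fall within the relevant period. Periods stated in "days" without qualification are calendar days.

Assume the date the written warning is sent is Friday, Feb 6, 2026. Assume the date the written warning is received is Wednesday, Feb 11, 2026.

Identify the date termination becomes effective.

May 22, 2026

Adding 15 calendar days to Feb 6, 2026 gives Feb 21, 2026, which is the last day of the review period.
The last day of the improvement period: 19 calendar days after Feb 21, 2026 is Mar 12, 2026.
Adding 45 calendar days to Mar 12, 2026 gives Apr 26, 2026, which is the last day of the waiting period.
The date termination becomes effective: 20 business days after Sunday, Apr 26, 2026, skipping weekends — Apr 27, Apr 28, Apr 29, Apr 30, …, May 20, May 21, May 22 — lands on Friday, May 22, 2026.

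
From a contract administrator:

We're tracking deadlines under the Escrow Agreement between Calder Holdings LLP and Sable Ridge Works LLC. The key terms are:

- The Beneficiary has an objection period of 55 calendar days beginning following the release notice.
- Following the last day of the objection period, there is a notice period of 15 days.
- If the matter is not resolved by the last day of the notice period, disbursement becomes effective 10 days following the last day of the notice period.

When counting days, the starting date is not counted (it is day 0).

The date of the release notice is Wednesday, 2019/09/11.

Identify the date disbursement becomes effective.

2019/11/30

The last day of the objection period: 2019/09/11 + 55 days = 2019/11/05.
Adding 15 calendar days to 2019/11/05 gives 2019/11/20, which is the last day of the notice period.
The date disbursement becomes effective: 2019/11/20 + 10 days = 2019/11/30.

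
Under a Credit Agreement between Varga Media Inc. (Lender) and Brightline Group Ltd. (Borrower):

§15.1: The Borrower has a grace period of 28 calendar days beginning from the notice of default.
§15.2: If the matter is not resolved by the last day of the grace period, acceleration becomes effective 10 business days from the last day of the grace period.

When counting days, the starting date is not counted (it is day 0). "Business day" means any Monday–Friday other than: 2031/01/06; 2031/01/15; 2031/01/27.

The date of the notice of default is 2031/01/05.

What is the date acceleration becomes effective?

2031/02/14

Adding 28 calendar days to 2031/01/05 gives 2031/02/02, which is the last day of the grace period.
The date acceleration becomes effective: counting 10 business days from Sunday, 2031/02/02 (Feb 3, Feb 4, Feb 5, Feb 6, Feb 7, Feb 10, Feb 11, Feb 12, Feb 13, Feb 14, skipping weekends) reaches Friday, 2031/02/14.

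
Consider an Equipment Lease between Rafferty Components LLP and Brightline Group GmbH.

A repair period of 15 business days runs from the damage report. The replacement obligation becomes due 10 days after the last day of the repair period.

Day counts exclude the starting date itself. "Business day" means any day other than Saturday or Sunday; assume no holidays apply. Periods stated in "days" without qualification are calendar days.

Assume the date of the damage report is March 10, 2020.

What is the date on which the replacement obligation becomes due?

April 10, 2020

From Tuesday, March 10, 2020, 15 business days (Mar 11, Mar 12, Mar 13, Mar 16, …, Mar 27, Mar 30, Mar 31, skipping weekends) brings us to Tuesday, March 31, 2020, which is the last day of the repair period.
Adding 10 calendar days to March 31, 2020 gives April 10, 2020, which is the date on which the replacement obligation becomes due.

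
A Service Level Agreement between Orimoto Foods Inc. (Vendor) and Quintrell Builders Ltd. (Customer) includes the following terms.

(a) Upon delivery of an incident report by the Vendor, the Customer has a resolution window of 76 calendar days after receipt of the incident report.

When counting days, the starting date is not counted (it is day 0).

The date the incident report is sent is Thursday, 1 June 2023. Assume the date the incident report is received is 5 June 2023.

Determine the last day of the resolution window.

20 August 2023

The last day of the resolution window: 5 June 2023 + 76 days = 20 August 2023.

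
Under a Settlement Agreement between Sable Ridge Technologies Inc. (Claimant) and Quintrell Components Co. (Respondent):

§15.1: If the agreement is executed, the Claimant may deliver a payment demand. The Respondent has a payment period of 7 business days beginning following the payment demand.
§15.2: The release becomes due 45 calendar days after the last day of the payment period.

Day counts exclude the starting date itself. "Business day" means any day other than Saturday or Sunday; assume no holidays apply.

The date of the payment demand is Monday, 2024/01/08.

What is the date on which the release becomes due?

2024/03/02

The last day of the payment period: counting 7 business days from Monday, 2024/01/08 (Jan 9, Jan 10, Jan 11, Jan 12, Jan 15, Jan 16, Jan 17, skipping weekends) reaches Wednesday, 2024/01/17.
The date on which the release becomes due: 2024/01/17 + 45 days = 2024/03/02.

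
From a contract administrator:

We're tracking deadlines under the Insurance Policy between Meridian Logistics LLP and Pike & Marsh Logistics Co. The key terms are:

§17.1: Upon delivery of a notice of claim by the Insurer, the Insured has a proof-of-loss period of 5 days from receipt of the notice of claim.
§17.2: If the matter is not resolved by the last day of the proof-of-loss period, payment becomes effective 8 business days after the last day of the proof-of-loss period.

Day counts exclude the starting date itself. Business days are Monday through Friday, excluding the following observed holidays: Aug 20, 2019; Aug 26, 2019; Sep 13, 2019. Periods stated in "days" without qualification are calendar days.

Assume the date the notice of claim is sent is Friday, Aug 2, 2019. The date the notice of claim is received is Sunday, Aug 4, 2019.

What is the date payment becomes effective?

Aug 22, 2019

The last day of the proof-of-loss period: 5 calendar days after Aug 4, 2019 is Aug 9, 2019.
The date payment becomes effective: 8 business days after Friday, Aug 9, 2019, skipping weekends and the listed holiday on Aug 20 — Aug 12, Aug 13, Aug 14, Aug 15, Aug 16, Aug 19, Aug 21, Aug 22 — lands on Thursday, Aug 22, 2019.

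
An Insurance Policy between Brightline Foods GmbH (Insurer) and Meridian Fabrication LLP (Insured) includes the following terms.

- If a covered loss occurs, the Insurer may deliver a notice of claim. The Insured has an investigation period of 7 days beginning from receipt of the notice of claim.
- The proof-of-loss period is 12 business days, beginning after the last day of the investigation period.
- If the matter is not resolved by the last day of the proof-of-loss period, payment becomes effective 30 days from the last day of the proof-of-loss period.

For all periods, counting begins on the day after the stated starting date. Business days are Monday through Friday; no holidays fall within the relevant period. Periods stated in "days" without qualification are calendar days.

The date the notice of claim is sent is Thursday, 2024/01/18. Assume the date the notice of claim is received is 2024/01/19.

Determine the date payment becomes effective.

Adding 7 calendar days to 2024/01/19 gives 2024/01/26, which is the last day of the investigation period.
The last day of the proof-of-loss period: 12 business days after Friday, 2024/01/26, skipping weekends — Jan 29, Jan 30, Jan 31, Feb 1, …, Feb 9, Feb 12, Feb 13 — lands on Tuesday, 2024/02/13.
The date payment becomes effective: 2024/02/13 + 30 days = 2024/03/14.

2024/03/14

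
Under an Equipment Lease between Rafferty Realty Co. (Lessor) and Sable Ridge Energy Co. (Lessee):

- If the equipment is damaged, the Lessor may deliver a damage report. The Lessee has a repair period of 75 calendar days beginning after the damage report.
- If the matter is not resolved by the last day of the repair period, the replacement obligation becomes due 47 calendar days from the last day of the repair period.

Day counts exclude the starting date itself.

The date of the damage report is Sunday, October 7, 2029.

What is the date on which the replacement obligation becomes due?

February 6, 2030

The last day of the repair period: 75 calendar days after October 7, 2029 is December 21, 2029.
Adding 47 calendar days to December 21, 2029 gives February 6, 2030, which is the date on which the replacement obligation becomes due.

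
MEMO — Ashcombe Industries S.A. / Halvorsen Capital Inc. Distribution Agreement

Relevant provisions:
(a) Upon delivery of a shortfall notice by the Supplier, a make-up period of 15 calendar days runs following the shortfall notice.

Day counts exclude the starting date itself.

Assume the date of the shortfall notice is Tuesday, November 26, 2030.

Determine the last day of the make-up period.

December 11, 2030

The last day of the make-up period: November 26, 2030 + 15 days = December 11, 2030.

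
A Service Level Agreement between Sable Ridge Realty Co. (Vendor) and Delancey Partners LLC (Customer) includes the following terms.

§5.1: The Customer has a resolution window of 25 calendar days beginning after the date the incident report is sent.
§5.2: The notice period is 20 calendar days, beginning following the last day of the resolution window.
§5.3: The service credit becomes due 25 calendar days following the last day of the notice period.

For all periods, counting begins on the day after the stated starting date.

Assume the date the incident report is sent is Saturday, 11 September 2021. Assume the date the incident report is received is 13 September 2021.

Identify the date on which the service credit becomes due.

20 November 2021

The last day of the resolution window: 25 calendar days after 11 September 2021 is 6 October 2021.
The last day of the notice period: 6 October 2021 + 20 days = 26 October 2021.
The date on which the service credit becomes due: 26 October 2021 + 25 days = 20 November 2021.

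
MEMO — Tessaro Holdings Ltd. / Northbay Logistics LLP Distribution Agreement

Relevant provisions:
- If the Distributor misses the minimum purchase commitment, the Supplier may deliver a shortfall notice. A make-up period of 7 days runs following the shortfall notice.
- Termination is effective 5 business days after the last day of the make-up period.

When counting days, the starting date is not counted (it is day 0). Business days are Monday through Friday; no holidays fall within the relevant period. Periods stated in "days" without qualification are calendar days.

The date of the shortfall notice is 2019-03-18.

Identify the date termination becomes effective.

2019-04-01

The last day of the make-up period: 7 calendar days after 2019-03-18 is 2019-03-25.
The date termination becomes effective: 5 business days after Monday, 2019-03-25, skipping weekends — Mar 26, Mar 27, Mar 28, Mar 29, Apr 1 — lands on Monday, 2019-04-01.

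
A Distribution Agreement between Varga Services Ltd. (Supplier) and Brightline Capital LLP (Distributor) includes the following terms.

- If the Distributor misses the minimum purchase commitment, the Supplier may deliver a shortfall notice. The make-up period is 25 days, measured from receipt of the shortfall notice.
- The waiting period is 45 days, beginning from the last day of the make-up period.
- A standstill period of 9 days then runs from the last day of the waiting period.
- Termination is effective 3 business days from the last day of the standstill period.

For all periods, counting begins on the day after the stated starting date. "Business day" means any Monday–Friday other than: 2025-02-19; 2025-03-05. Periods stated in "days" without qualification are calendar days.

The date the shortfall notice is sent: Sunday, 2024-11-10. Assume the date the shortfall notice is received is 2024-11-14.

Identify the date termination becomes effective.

2025-02-05

Adding 25 calendar days to 2024-11-14 gives 2024-12-09, which is the last day of the make-up period.
The last day of the waiting period: 2024-12-09 + 45 days = 2025-01-23.
The last day of the standstill period: 9 calendar days after 2025-01-23 is 2025-02-01.
The date termination becomes effective: 3 business days after Saturday, 2025-02-01, skipping weekends — Feb 3, Feb 4, Feb 5 — lands on Wednesday, 2025-02-05.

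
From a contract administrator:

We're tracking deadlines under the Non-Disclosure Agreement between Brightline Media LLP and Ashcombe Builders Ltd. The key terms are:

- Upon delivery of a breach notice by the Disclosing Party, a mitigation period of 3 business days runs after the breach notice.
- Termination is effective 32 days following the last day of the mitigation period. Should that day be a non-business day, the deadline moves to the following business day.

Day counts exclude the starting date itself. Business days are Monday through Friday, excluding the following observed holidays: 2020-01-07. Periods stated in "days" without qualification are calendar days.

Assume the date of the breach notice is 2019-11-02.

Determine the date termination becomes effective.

2019-12-09

From Saturday, 2019-11-02, 3 business days (Nov 4, Nov 5, Nov 6, skipping weekends) brings us to Wednesday, 2019-11-06, which is the last day of the mitigation period.
The date termination becomes effective: 2019-11-06 + 32 days = 2019-12-08. That falls on a Sunday, so it rolls to the next business day, Monday, 2019-12-09.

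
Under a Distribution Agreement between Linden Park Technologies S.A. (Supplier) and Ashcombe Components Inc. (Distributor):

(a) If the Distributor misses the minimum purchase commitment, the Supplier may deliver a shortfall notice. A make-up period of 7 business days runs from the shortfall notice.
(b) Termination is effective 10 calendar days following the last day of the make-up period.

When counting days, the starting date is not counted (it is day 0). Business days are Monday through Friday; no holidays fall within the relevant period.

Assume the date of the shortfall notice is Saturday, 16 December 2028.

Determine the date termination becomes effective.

The last day of the make-up period: counting 7 business days from Saturday, 16 December 2028 (Dec 18, Dec 19, Dec 20, Dec 21, Dec 22, Dec 25, Dec 26, skipping weekends) reaches Tuesday, 26 December 2028.
Adding 10 calendar days to 26 December 2028 gives 5 January 2029, which is the date termination becomes effective.

5 January 2029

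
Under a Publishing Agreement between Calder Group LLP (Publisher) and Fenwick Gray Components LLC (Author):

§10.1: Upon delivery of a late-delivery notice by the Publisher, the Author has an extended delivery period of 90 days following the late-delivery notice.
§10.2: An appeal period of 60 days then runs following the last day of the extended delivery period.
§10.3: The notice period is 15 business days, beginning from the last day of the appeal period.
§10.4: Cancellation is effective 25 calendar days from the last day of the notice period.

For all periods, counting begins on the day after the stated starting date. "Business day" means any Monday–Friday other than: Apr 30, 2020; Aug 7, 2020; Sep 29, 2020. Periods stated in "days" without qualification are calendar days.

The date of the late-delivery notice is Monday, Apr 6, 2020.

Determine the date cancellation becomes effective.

Adding 90 calendar days to Apr 6, 2020 gives Jul 5, 2020, which is the last day of the extended delivery period.
Adding 60 calendar days to Jul 5, 2020 gives Sep 3, 2020, which is the last day of the appeal period.
From Thursday, Sep 3, 2020, 15 business days (Sep 4, Sep 7, Sep 8, Sep 9, …, Sep 22, Sep 23, Sep 24, skipping weekends) brings us to Thursday, Sep 24, 2020, which is the last day of the notice period.
The date cancellation becomes effective: Sep 24, 2020 + 25 days = Oct 19, 2020.

Oct 19, 2020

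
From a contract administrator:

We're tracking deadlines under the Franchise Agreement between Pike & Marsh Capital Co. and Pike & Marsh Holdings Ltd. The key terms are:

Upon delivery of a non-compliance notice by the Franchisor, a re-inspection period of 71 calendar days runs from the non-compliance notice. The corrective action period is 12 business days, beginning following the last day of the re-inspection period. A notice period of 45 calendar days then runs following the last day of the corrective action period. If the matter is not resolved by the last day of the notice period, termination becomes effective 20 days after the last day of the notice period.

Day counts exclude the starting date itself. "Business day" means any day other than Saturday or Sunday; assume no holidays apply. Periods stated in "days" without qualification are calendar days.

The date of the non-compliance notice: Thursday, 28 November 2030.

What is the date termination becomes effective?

The last day of the re-inspection period: 28 November 2030 + 71 days = 7 February 2031.
The last day of the corrective action period: counting 12 business days from Friday, 7 February 2031 (Feb 10, Feb 11, Feb 12, Feb 13, …, Feb 21, Feb 24, Feb 25, skipping weekends) reaches Tuesday, 25 February 2031.
Adding 45 calendar days to 25 February 2031 gives 11 April 2031, which is the last day of the notice period.
The date termination becomes effective: 11 April 2031 + 20 days = 1 May 2031.

1 May 2031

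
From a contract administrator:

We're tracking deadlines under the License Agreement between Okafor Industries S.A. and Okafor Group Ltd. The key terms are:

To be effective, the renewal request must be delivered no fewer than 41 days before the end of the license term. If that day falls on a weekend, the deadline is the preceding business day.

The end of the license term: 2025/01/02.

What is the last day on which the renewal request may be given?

2024/11/22

2025/01/02 minus 41 days is 2024/11/22. That is a Friday, so no adjustment is needed.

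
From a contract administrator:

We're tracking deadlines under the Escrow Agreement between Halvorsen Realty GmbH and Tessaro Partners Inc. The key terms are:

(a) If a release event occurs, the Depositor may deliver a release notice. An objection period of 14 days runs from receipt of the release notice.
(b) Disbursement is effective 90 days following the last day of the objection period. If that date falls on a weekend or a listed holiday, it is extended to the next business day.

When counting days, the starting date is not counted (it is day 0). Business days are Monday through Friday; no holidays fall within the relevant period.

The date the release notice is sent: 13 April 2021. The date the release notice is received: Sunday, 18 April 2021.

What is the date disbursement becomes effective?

Adding 14 calendar days to 18 April 2021 gives 2 May 2021, which is the last day of the objection period.
The date disbursement becomes effective: 90 calendar days after 2 May 2021 is 31 July 2021. That falls on a Saturday, so it rolls to the next business day, Monday, 2 August 2021.

2 August 2021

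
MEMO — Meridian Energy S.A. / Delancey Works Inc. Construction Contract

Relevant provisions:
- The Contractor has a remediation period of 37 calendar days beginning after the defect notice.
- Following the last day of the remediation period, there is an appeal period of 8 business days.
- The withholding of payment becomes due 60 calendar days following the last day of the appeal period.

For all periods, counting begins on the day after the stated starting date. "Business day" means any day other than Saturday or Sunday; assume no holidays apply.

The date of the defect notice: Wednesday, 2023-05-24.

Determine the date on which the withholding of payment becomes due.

2023-09-10

Adding 37 calendar days to 2023-05-24 gives 2023-06-30, which is the last day of the remediation period.
The last day of the appeal period: 8 business days after Friday, 2023-06-30, skipping weekends — Jul 3, Jul 4, Jul 5, Jul 6, Jul 7, Jul 10, Jul 11, Jul 12 — lands on Wednesday, 2023-07-12.
The date on which the withholding of payment becomes due: 2023-07-12 + 60 days = 2023-09-10.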